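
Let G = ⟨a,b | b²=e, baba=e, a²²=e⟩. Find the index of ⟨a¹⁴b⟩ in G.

First find ord(a¹⁴b) by computing successive powers:
  (a¹⁴b)¹ = a¹⁴b, (a¹⁴b)² = e.
So |⟨a¹⁴b⟩| = ord(a¹⁴b) = 2. With |G| = 44, by Lagrange [G : ⟨a¹⁴b⟩] = 44/2 = 22.

Answer: 22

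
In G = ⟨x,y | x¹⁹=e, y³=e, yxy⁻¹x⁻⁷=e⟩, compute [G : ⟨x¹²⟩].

First find ord(x¹²) by computing successive powers:
  (x¹²)¹ = x¹², (x¹²)² = x⁵, (x¹²)³ = x¹⁷, (x¹²)⁴ = x¹⁰, (x¹²)⁵ = x³, (x¹²)⁶ = x¹⁵, (x¹²)⁷ = x⁸, (x¹²)⁸ = x, (x¹²)⁹ = x¹³, (x¹²)¹⁰ = x⁶, (x¹²)¹¹ = x¹⁸, (x¹²)¹² = x¹¹, (x¹²)¹³ = x⁴, (x¹²)¹⁴ = x¹⁶, (x¹²)¹⁵ = x⁹, (x¹²)¹⁶ = x², (x¹²)¹⁷ = x¹⁴, (x¹²)¹⁸ = x⁷, (x¹²)¹⁹ = e.
So |⟨x¹²⟩| = ord(x¹²) = 19. With |G| = 57, by Lagrange [G : ⟨x¹²⟩] = 57/19 = 3.

Answer: 3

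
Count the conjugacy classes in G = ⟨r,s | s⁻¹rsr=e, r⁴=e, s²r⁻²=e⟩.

The conjugacy classes (representative and size) are:
  [e] (size 1), [r³] (size 2), [r²] (size 1), [s⁻¹] (size 2), [rs⁻¹] (size 2).
Class equation: 1 + 2 + 1 + 2 + 2 = 8 = |G|. So G has 5 conjugacy classes.

Answer: 5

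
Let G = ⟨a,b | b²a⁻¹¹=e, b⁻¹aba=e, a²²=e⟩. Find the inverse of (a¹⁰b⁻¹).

The order of (a¹⁰b⁻¹) is 4 (smallest k with (a¹⁰b⁻¹)ᵏ = e), so (a¹⁰b⁻¹)⁻¹ = (a¹⁰b⁻¹)³ = a¹⁰b.
Check: (a¹⁰b⁻¹) · (a¹⁰b) → (a¹⁰b⁻¹) · a¹⁰ = b⁻¹;   (b⁻¹) · b = e, giving e as required.

Answer: a¹⁰b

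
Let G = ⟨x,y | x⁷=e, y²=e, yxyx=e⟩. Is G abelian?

x·y = xy but y·x = x⁶y, so x·y ≠ y·x and G is not abelian.

Answer: No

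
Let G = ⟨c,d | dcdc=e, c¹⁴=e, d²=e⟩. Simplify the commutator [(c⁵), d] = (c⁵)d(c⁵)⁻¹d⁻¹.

[(c⁵), d] = (c⁵)·d·(c⁵)⁻¹·d⁻¹.
  (c⁵) · d = c⁵d
  (c⁵d) · (c⁹) = c¹⁰d
  (c¹⁰d) · d = c¹⁰

Answer: c¹⁰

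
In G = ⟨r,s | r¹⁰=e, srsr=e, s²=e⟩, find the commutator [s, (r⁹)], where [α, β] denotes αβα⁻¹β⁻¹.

[s, (r⁹)] = s·(r⁹)·s⁻¹·(r⁹)⁻¹.
  s · (r⁹) = rs
  (rs) · s = r
  r · r = r²

Answer: r²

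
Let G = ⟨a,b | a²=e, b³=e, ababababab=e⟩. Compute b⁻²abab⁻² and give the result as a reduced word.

Multiply left to right, reducing at each step:
  b · a = ba
  (ba) · b = bab
  (bab) · a = baba
  (baba) · b⁻² = ab²ab²a

Answer: ab²ab²a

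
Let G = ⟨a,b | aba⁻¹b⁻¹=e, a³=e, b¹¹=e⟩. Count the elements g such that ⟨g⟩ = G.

G is cyclic of order 33. An element generates G iff its order is 33, and a cyclic group of order 33 has exactly φ(33) = 20 such elements.

Answer: 20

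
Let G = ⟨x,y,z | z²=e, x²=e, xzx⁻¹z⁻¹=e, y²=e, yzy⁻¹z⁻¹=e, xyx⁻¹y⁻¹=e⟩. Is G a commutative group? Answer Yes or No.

Each pair of generators commutes: x·y = xy = y·x; x·z = xz = z·x; y·z = yz = z·y. Since the generators pairwise commute, every element of G commutes with every other, so G is abelian.

Answer: Yes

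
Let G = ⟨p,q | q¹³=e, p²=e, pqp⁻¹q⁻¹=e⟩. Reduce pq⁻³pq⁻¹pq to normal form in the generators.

Multiply left to right, reducing at each step:
  p · q⁻³ = pq¹⁰
  (pq¹⁰) · p = q¹⁰
  (q¹⁰) · q⁻¹ = q⁹
  (q⁹) · p = pq⁹
  (pq⁹) · q = pq¹⁰

Answer: pq¹⁰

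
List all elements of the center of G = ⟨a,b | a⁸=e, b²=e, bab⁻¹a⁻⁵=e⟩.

An element z ∈ Z(G) iff z commutes with every generator.
For example a² is central: (a²)·a = a³ = a·(a²); (a²)·b = a²b = b·(a²).
Whereas a ∉ Z(G) since a·b = ab ≠ a⁵b = b·a.
Checking each of the 16 elements this way gives Z(G) = {e, a², a⁴, a⁶}, of order 4.

Answer: {e, a², a⁴, a⁶}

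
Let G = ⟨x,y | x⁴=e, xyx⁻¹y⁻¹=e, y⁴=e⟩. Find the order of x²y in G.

Compute successive powers until reaching e:
  (x²y)¹ = x²y, (x²y)² = y², (x²y)³ = x²y³, (x²y)⁴ = e.
The smallest positive k with (x²y)ᵏ = e is 4.

Answer: 4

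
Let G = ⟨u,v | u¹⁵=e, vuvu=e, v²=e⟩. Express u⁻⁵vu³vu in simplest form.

Multiply left to right, reducing at each step:
  (u¹⁰) · v = u¹⁰v
  (u¹⁰v) · u³ = u⁷v
  (u⁷v) · v = u⁷
  (u⁷) · u = u⁸

Answer: u⁸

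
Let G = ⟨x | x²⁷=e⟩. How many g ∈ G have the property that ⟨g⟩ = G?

G is cyclic of order 27. An element generates G iff its order is 27, and a cyclic group of order 27 has exactly φ(27) = 18 such elements.

Answer: 18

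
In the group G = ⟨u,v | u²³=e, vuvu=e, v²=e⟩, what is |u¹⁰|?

Compute successive powers until reaching e:
  (u¹⁰)¹ = u¹⁰, (u¹⁰)² = u²⁰, (u¹⁰)³ = u⁷, (u¹⁰)⁴ = u¹⁷, (u¹⁰)⁵ = u⁴, (u¹⁰)⁶ = u¹⁴, (u¹⁰)⁷ = u, (u¹⁰)⁸ = u¹¹, (u¹⁰)⁹ = u²¹, (u¹⁰)¹⁰ = u⁸, (u¹⁰)¹¹ = u¹⁸, (u¹⁰)¹² = u⁵, (u¹⁰)¹³ = u¹⁵, (u¹⁰)¹⁴ = u², (u¹⁰)¹⁵ = u¹², (u¹⁰)¹⁶ = u²², (u¹⁰)¹⁷ = u⁹, (u¹⁰)¹⁸ = u¹⁹, (u¹⁰)¹⁹ = u⁶, (u¹⁰)²⁰ = u¹⁶, (u¹⁰)²¹ = u³, (u¹⁰)²² = u¹³, (u¹⁰)²³ = e.
The smallest positive k with (u¹⁰)ᵏ = e is 23.

Answer: 23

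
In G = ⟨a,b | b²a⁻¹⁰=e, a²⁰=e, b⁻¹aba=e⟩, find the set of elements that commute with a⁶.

⟨a⁶⟩ ⊆ C_G(a⁶) since powers of a⁶ commute with a⁶; so |C_G(a⁶)| ≥ |⟨a⁶⟩| = 10.
By orbit–stabilizer, |C_G(a⁶)| = |G| / |conj. class of a⁶| = 40 / 2 = 20.
The 20 elements commuting with a⁶ are {e, a, a², a³, a⁴, a⁵, a⁶, a⁷, a⁸, a⁹, a¹⁰, a¹¹, a¹², a¹³, a¹⁴, a¹⁵, a¹⁶, a¹⁷, a¹⁸, a¹⁹}.

Answer: {e, a, a², a³, a⁴, a⁵, a⁶, a⁷, a⁸, a⁹, a¹⁰, a¹¹, a¹², a¹³, a¹⁴, a¹⁵, a¹⁶, a¹⁷, a¹⁸, a¹⁹}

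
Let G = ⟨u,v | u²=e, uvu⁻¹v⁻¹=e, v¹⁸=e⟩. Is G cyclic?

|G| = 36, but the maximum element order in G is 18 < 36. No single element generates all of G, so G is not cyclic.

Answer: No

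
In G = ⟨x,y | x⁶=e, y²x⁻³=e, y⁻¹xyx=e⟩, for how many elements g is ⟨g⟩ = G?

⟨g⟩ = G would require ord(g) = |G| = 12, but the maximum element order in G is 6 < 12. So G is not cyclic and no single element generates it: the count is 0.

Answer: 0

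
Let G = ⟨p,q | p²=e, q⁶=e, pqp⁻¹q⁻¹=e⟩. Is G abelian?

Each pair of generators commutes: p·q = pq = q·p. Since the generators pairwise commute, every element of G commutes with every other, so G is abelian.

Answer: Yes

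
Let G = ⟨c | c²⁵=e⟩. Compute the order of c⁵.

Compute successive powers until reaching e:
  (c⁵)¹ = c⁵, (c⁵)² = c¹⁰, (c⁵)³ = c¹⁵, (c⁵)⁴ = c²⁰, (c⁵)⁵ = e.
The smallest positive k with (c⁵)ᵏ = e is 5.

Answer: 5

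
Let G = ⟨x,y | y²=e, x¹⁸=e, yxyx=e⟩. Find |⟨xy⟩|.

|⟨xy⟩| equals the order of xy. Compute successive powers until reaching e:
  (xy)¹ = xy, (xy)² = e.
The smallest positive k with (xy)ᵏ = e is 2, so |⟨xy⟩| = 2.

Answer: 2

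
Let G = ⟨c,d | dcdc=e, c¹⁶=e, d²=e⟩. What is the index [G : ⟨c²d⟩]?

First find ord(c²d) by computing successive powers:
  (c²d)¹ = c²d, (c²d)² = e.
So |⟨c²d⟩| = ord(c²d) = 2. With |G| = 32, by Lagrange [G : ⟨c²d⟩] = 32/2 = 16.

Answer: 16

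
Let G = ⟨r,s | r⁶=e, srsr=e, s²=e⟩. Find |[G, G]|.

G' = [G, G] is generated by all commutators. The generator-pair commutators are: [r, s] = r².
The subgroup they normally generate is {e, r², r⁴}, of order 3.
Check: |G/G'| = 12/3 = 4 is the order of the abelianisation.

Answer: 3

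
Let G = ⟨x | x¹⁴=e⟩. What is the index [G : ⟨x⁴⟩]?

First find ord(x⁴) by computing successive powers:
  (x⁴)¹ = x⁴, (x⁴)² = x⁸, (x⁴)³ = x¹², (x⁴)⁴ = x², (x⁴)⁵ = x⁶, (x⁴)⁶ = x¹⁰, (x⁴)⁷ = e.
So |⟨x⁴⟩| = ord(x⁴) = 7. With |G| = 14, by Lagrange [G : ⟨x⁴⟩] = 14/7 = 2.

Answer: 2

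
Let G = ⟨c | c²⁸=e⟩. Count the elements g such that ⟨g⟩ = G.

G is cyclic of order 28. An element generates G iff its order is 28, and a cyclic group of order 28 has exactly φ(28) = 12 such elements.

Answer: 12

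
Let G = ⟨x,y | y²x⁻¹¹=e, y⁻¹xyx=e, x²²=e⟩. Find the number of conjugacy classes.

The conjugacy classes (representative and size) are:
  [e] (size 1), [x²¹] (size 2), [x²] (size 2), [x³] (size 2), [x¹⁸] (size 2), [x¹⁷] (size 2), [x⁶] (size 2), [x⁷] (size 2), [x⁸] (size 2), [x¹³] (size 2), [x¹²] (size 2), [x¹¹] (size 1), [x¹⁰y] (size 11), [x⁷y] (size 11).
Class equation: 1 + 2 + 2 + 2 + 2 + 2 + 2 + 2 + 2 + 2 + 2 + 1 + 11 + 11 = 44 = |G|. So G has 14 conjugacy classes.

Answer: 14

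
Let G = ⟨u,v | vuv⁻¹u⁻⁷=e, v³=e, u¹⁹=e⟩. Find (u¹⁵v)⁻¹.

The order of (u¹⁵v) is 3 (smallest k with (u¹⁵v)ᵏ = e), so (u¹⁵v)⁻¹ = (u¹⁵v)² = u⁶v².
Check: (u¹⁵v) · (u⁶v²) → (u¹⁵v) · u⁶ = v;   v · v² = e, giving e as required.

Answer: u⁶v²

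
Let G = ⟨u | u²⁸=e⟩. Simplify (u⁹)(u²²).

Compute (u⁹) · (u²²) by multiplying left to right and reducing via the relations at each step:
  (u⁹) · u²² = u³

Answer: u³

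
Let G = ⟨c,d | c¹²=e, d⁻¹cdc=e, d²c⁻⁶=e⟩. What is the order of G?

Enumerate words in the generators, reducing via the relations: the distinct elements are
  {c, d, e, cd, c², c³, c⁴, c⁵, c⁶, c⁷, c⁸, c⁹, c²d, c³d, c¹¹, c¹⁰, c⁴d, c⁵d, d⁻¹, cd⁻¹, c²d⁻¹, c³d⁻¹, c⁴d⁻¹, c⁵d⁻¹}.
No further products give new elements, so |G| = 24.

Answer: 24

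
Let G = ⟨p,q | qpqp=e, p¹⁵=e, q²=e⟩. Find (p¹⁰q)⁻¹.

The order of (p¹⁰q) is 2 (smallest k with (p¹⁰q)ᵏ = e), so (p¹⁰q)⁻¹ = (p¹⁰q)¹ = p¹⁰q.
Check: (p¹⁰q) · (p¹⁰q) → (p¹⁰q) · p¹⁰ = q;   q · q = e, giving e as required.

Answer: p¹⁰q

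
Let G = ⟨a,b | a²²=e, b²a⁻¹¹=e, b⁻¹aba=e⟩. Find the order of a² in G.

Compute successive powers until reaching e:
  (a²)¹ = a², (a²)² = a⁴, (a²)³ = a⁶, (a²)⁴ = a⁸, (a²)⁵ = a¹⁰, (a²)⁶ = a¹², (a²)⁷ = a¹⁴, (a²)⁸ = a¹⁶, (a²)⁹ = a¹⁸, (a²)¹⁰ = a²⁰, (a²)¹¹ = e.
The smallest positive k with (a²)ᵏ = e is 11.

Answer: 11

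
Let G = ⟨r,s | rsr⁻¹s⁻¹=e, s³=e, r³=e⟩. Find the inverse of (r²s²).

The order of (r²s²) is 3 (smallest k with (r²s²)ᵏ = e), so (r²s²)⁻¹ = (r²s²)² = rs.
Check: (r²s²) · (rs) → (r²s²) · r = s²;   (s²) · s = e, giving e as required.

Answer: rs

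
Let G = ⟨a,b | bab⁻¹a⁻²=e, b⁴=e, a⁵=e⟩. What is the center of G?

An element z ∈ Z(G) iff z commutes with every generator.
For example e is central: e·a = a = a·e; e·b = b = b·e.
Whereas a ∉ Z(G) since a·b = ab ≠ a²b = b·a.
Checking each of the 20 elements this way gives Z(G) = {e}, of order 1.

Answer: {e}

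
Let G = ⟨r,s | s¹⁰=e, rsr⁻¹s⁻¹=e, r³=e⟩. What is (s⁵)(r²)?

Compute (s⁵) · (r²) by multiplying left to right and reducing via the relations at each step:
  (s⁵) · r² = r²s⁵

Answer: r²s⁵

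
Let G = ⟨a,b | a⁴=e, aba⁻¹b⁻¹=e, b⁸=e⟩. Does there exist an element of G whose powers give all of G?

|G| = 32, but the maximum element order in G is 8 < 32. No single element generates all of G, so G is not cyclic.

Answer: No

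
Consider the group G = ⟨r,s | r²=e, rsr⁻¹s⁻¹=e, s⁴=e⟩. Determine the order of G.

Enumerate words in the generators, reducing via the relations: the distinct elements are
  {e, r, s, rs, s², s³, rs², rs³}.
No further products give new elements, so |G| = 8.

Answer: 8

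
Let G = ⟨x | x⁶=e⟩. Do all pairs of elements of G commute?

G has a single generator, so G is cyclic and hence abelian.

Answer: Yes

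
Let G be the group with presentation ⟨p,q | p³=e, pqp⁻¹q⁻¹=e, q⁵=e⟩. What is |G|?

Enumerate words in the generators, reducing via the relations: the distinct elements are
  {e, p, q, pq, p², q², q³, q⁴, pq², pq³, pq⁴, p²q, p²q², p²q³, p²q⁴}.
No further products give new elements, so |G| = 15.

Answer: 15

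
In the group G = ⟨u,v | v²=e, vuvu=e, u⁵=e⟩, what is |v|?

Compute successive powers until reaching e:
  v¹ = v, v² = e.
The smallest positive k with vᵏ = e is 2.

Answer: 2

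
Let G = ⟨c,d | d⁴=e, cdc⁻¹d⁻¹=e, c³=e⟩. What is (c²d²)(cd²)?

Compute (c²d²) · (cd²) by multiplying left to right and reducing via the relations at each step:
  (c²d²) · c = d²
  (d²) · d² = e

Answer: e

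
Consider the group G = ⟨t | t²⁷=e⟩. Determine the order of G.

G is generated by a single element, so G is cyclic. The relator gives t²⁷ = e and no smaller power is forced to be e, so the 27 powers {e, t, t², t³, t⁴, t⁵, t⁶, t⁷, t⁸, t⁹, t²², t²³, t²¹, t²⁰, t²⁴, t²⁵, t²⁶, t¹², t¹³, t¹¹, t¹⁰, t¹⁴, t¹⁵, t¹⁶, t¹⁷, t¹⁸, t¹⁹} are distinct. Hence |G| = 27.

Answer: 27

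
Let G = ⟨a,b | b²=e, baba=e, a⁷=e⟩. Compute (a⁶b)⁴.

Compute successive powers of (a⁶b), reducing at each step:
  (a⁶b)²: (a⁶b) · a⁶ = b;   b · b = e
  (a⁶b)³: e · a⁶ = a⁶;   (a⁶) · b = a⁶b
  (a⁶b)⁴: (a⁶b) · a⁶ = b;   b · b = e

Answer: e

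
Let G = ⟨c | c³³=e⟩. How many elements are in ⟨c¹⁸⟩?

|⟨c¹⁸⟩| equals the order of c¹⁸. Compute successive powers until reaching e:
  (c¹⁸)¹ = c¹⁸, (c¹⁸)² = c³, (c¹⁸)³ = c²¹, (c¹⁸)⁴ = c⁶, (c¹⁸)⁵ = c²⁴, (c¹⁸)⁶ = c⁹, (c¹⁸)⁷ = c²⁷, (c¹⁸)⁸ = c¹², (c¹⁸)⁹ = c³⁰, (c¹⁸)¹⁰ = c¹⁵, (c¹⁸)¹¹ = e.
The smallest positive k with (c¹⁸)ᵏ = e is 11, so |⟨c¹⁸⟩| = 11.

Answer: 11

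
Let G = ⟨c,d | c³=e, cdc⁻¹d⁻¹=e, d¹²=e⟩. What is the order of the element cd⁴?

Compute successive powers until reaching e:
  (cd⁴)¹ = cd⁴, (cd⁴)² = c²d⁸, (cd⁴)³ = e.
The smallest positive k with (cd⁴)ᵏ = e is 3.

Answer: 3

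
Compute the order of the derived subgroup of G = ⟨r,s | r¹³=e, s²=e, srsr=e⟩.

G' = [G, G] is generated by all commutators. The generator-pair commutators are: [r, s] = r².
The subgroup they normally generate is {e, r, r², r³, r⁴, r⁵, r⁶, r⁷, r⁸, r⁹, r¹⁰, r¹¹, r¹²}, of order 13.
Check: |G/G'| = 26/13 = 2 is the order of the abelianisation.

Answer: 13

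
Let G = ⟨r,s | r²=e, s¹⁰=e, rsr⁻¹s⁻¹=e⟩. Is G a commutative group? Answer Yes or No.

Each pair of generators commutes: r·s = rs = s·r. Since the generators pairwise commute, every element of G commutes with every other, so G is abelian.

Answer: Yes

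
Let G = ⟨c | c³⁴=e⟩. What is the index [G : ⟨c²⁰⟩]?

First find ord(c²⁰) by computing successive powers:
  (c²⁰)¹ = c²⁰, (c²⁰)² = c⁶, (c²⁰)³ = c²⁶, (c²⁰)⁴ = c¹², (c²⁰)⁵ = c³², (c²⁰)⁶ = c¹⁸, (c²⁰)⁷ = c⁴, (c²⁰)⁸ = c²⁴, (c²⁰)⁹ = c¹⁰, (c²⁰)¹⁰ = c³⁰, (c²⁰)¹¹ = c¹⁶, (c²⁰)¹² = c², (c²⁰)¹³ = c²², (c²⁰)¹⁴ = c⁸, (c²⁰)¹⁵ = c²⁸, (c²⁰)¹⁶ = c¹⁴, (c²⁰)¹⁷ = e.
So |⟨c²⁰⟩| = ord(c²⁰) = 17. With |G| = 34, by Lagrange [G : ⟨c²⁰⟩] = 34/17 = 2.

Answer: 2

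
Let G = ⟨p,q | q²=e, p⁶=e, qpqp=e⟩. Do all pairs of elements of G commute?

p·q = pq but q·p = p⁵q, so p·q ≠ q·p and G is not abelian.

Answer: No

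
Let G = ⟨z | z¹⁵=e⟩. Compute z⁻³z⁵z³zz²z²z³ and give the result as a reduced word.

Multiply left to right, reducing at each step:
  (z¹²) · z⁵ = z²
  (z²) · z³ = z⁵
  (z⁵) · z = z⁶
  (z⁶) · z² = z⁸
  (z⁸) · z² = z¹⁰
  (z¹⁰) · z³ = z¹³

Answer: z¹³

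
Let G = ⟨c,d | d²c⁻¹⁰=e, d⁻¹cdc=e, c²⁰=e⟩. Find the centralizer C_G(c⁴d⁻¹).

⟨c⁴d⁻¹⟩ ⊆ C_G(c⁴d⁻¹) since powers of c⁴d⁻¹ commute with c⁴d⁻¹; so |C_G(c⁴d⁻¹)| ≥ |⟨c⁴d⁻¹⟩| = 4.
By orbit–stabilizer, |C_G(c⁴d⁻¹)| = |G| / |conj. class of c⁴d⁻¹| = 40 / 10 = 4.
The 4 elements commuting with c⁴d⁻¹ are {e, c¹⁰, c⁴d, c⁴d⁻¹}.

Answer: {e, c¹⁰, c⁴d, c⁴d⁻¹}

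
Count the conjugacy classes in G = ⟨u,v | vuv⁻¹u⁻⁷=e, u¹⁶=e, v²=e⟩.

The conjugacy classes (representative and size) are:
  [e] (size 1), [u] (size 2), [u¹⁴] (size 2), [u³] (size 2), [u⁴] (size 2), [u¹⁰] (size 2), [u⁸] (size 1), [u⁹] (size 2), [u¹¹] (size 2), [u¹⁰v] (size 8), [uv] (size 8).
Class equation: 1 + 2 + 2 + 2 + 2 + 2 + 1 + 2 + 2 + 8 + 8 = 32 = |G|. So G has 11 conjugacy classes.

Answer: 11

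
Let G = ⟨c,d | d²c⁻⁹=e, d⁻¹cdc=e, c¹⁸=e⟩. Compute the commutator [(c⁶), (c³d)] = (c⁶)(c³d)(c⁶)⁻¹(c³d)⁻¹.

[(c⁶), (c³d)] = (c⁶)·(c³d)·(c⁶)⁻¹·(c³d)⁻¹.
  (c⁶) · (c³d) = d⁻¹
  (d⁻¹) · (c¹²) = c⁶d⁻¹
  (c⁶d⁻¹) · (c³d⁻¹) = c¹²

Answer: c¹²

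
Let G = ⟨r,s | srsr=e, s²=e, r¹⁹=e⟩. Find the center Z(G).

An element z ∈ Z(G) iff z commutes with every generator.
For example e is central: e·r = r = r·e; e·s = s = s·e.
Whereas r ∉ Z(G) since r·s = rs ≠ r¹⁸s = s·r.
Checking each of the 38 elements this way gives Z(G) = {e}, of order 1.

Answer: {e}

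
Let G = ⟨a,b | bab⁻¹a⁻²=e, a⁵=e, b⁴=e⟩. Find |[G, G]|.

G' = [G, G] is generated by all commutators. The generator-pair commutators are: [a, b] = a⁴.
The subgroup they normally generate is {e, a, a², a³, a⁴}, of order 5.
Check: |G/G'| = 20/5 = 4 is the order of the abelianisation.

Answer: 5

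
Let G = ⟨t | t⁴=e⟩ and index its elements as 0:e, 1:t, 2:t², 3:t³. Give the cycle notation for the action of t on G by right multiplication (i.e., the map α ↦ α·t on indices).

(0 1 2 3)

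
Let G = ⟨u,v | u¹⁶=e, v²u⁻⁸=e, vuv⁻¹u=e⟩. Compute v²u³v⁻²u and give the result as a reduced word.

Multiply left to right, reducing at each step:
  (u⁸) · u³ = u¹¹
  (u¹¹) · v⁻² = u³
  (u³) · u = u⁴

Answer: u⁴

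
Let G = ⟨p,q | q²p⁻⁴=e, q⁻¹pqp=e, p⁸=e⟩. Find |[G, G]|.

G' = [G, G] is generated by all commutators. The generator-pair commutators are: [p, q] = p².
The subgroup they normally generate is {e, p², p⁴, p⁶}, of order 4.
Check: |G/G'| = 16/4 = 4 is the order of the abelianisation.

Answer: 4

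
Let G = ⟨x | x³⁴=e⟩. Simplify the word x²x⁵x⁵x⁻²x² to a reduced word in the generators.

Multiply left to right, reducing at each step:
  (x²) · x⁵ = x⁷
  (x⁷) · x⁵ = x¹²
  (x¹²) · x⁻² = x¹⁰
  (x¹⁰) · x² = x¹²

Answer: x¹²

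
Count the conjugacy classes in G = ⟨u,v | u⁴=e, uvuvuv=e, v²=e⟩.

The conjugacy classes (representative and size) are:
  [e] (size 1), [u³] (size 6), [u²vu²v] (size 3), [uvu³] (size 6), [vu³] (size 8).
Class equation: 1 + 6 + 3 + 6 + 8 = 24 = |G|. So G has 5 conjugacy classes.

Answer: 5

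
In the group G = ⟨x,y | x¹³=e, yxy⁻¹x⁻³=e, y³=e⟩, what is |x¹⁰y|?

Compute successive powers until reaching e:
  (x¹⁰y)¹ = x¹⁰y, (x¹⁰y)² = xy², (x¹⁰y)³ = e.
The smallest positive k with (x¹⁰y)ᵏ = e is 3.

Answer: 3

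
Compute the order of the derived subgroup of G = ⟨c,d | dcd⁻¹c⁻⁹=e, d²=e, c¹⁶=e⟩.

G' = [G, G] is generated by all commutators. The generator-pair commutators are: [c, d] = c⁸.
The subgroup they normally generate is {e, c⁸}, of order 2.
Check: |G/G'| = 32/2 = 16 is the order of the abelianisation.

Answer: 2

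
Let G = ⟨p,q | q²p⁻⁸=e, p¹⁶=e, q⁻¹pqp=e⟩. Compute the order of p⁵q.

Compute successive powers until reaching e:
  (p⁵q)¹ = p⁵q, (p⁵q)² = p⁸, (p⁵q)³ = p⁵q⁻¹, (p⁵q)⁴ = e.
The smallest positive k with (p⁵q)ᵏ = e is 4.

Answer: 4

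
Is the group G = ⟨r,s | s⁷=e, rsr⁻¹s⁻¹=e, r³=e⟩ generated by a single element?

|G| = 21. The element rs has order 21 (its powers give 21 distinct elements), so ⟨rs⟩ = G and G is cyclic.

Answer: Yes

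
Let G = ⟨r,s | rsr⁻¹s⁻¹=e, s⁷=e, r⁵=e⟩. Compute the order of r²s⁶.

Compute successive powers until reaching e:
  (r²s⁶)¹ = r²s⁶, (r²s⁶)² = r⁴s⁵, (r²s⁶)³ = rs⁴, (r²s⁶)⁴ = r³s³, (r²s⁶)⁵ = s², (r²s⁶)⁶ = r²s, (r²s⁶)⁷ = r⁴, (r²s⁶)⁸ = rs⁶, (r²s⁶)⁹ = r³s⁵, (r²s⁶)¹⁰ = s⁴, (r²s⁶)¹¹ = r²s³, (r²s⁶)¹² = r⁴s², (r²s⁶)¹³ = rs, (r²s⁶)¹⁴ = r³, (r²s⁶)¹⁵ = s⁶, (r²s⁶)¹⁶ = r²s⁵, (r²s⁶)¹⁷ = r⁴s⁴, (r²s⁶)¹⁸ = rs³, (r²s⁶)¹⁹ = r³s², (r²s⁶)²⁰ = s, (r²s⁶)²¹ = r², (r²s⁶)²² = r⁴s⁶, (r²s⁶)²³ = rs⁵, (r²s⁶)²⁴ = r³s⁴, (r²s⁶)²⁵ = s³, (r²s⁶)²⁶ = r²s², (r²s⁶)²⁷ = r⁴s, (r²s⁶)²⁸ = r, (r²s⁶)²⁹ = r³s⁶, (r²s⁶)³⁰ = s⁵, (r²s⁶)³¹ = r²s⁴, (r²s⁶)³² = r⁴s³, (r²s⁶)³³ = rs², (r²s⁶)³⁴ = r³s, (r²s⁶)³⁵ = e.
The smallest positive k with (r²s⁶)ᵏ = e is 35.

Answer: 35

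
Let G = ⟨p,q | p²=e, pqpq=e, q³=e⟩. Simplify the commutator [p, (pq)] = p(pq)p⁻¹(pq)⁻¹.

[p, (pq)] = p·(pq)·p⁻¹·(pq)⁻¹.
  p · (pq) = q
  q · p = pq²
  (pq²) · (pq) = q²

Answer: q²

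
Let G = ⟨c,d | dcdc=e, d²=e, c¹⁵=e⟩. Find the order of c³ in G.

Compute successive powers until reaching e:
  (c³)¹ = c³, (c³)² = c⁶, (c³)³ = c⁹, (c³)⁴ = c¹², (c³)⁵ = e.
The smallest positive k with (c³)ᵏ = e is 5.

Answer: 5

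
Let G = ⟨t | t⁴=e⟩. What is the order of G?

G is generated by a single element, so G is cyclic. The relator gives t⁴ = e and no smaller power is forced to be e, so the 4 powers {e, t, t², t³} are distinct. Hence |G| = 4.

Answer: 4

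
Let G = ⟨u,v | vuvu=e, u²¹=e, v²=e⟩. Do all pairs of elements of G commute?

u·v = uv but v·u = u²⁰v, so u·v ≠ v·u and G is not abelian.

Answer: No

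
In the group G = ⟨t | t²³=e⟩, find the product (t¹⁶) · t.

Compute (t¹⁶) · t by multiplying left to right and reducing via the relations at each step:
  (t¹⁶) · t = t¹⁷

Answer: t¹⁷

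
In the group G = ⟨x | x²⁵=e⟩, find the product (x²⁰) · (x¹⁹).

Compute (x²⁰) · (x¹⁹) by multiplying left to right and reducing via the relations at each step:
  (x²⁰) · x¹⁹ = x¹⁴

Answer: x¹⁴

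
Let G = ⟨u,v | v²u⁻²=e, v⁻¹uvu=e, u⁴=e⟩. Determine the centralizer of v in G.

⟨v⟩ ⊆ C_G(v) since powers of v commute with v; so |C_G(v)| ≥ |⟨v⟩| = 4.
By orbit–stabilizer, |C_G(v)| = |G| / |conj. class of v| = 8 / 2 = 4.
The 4 elements commuting with v are {e, u², v, v⁻¹}.

Answer: {e, u², v, v⁻¹}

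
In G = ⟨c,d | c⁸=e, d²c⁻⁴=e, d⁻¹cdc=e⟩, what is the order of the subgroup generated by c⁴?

|⟨c⁴⟩| equals the order of c⁴. Compute successive powers until reaching e:
  (c⁴)¹ = c⁴, (c⁴)² = e.
The smallest positive k with (c⁴)ᵏ = e is 2, so |⟨c⁴⟩| = 2.

Answer: 2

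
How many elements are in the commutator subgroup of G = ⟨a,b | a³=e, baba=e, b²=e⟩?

G' = [G, G] is generated by all commutators. The generator-pair commutators are: [a, b] = a².
The subgroup they normally generate is {e, a, a²}, of order 3.
Check: |G/G'| = 6/3 = 2 is the order of the abelianisation.

Answer: 3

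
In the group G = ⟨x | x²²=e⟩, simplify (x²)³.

Compute successive powers of (x²), reducing at each step:
  (x²)²: (x²) · x² = x⁴
  (x²)³: (x⁴) · x² = x⁶

Answer: x⁶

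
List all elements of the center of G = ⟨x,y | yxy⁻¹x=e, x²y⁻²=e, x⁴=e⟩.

An element z ∈ Z(G) iff z commutes with every generator.
For example x² is central: (x²)·x = x³ = x·(x²); (x²)·y = y⁻¹ = y·(x²).
Whereas x ∉ Z(G) since x·y = xy ≠ xy⁻¹ = y·x.
Checking each of the 8 elements this way gives Z(G) = {e, x²}, of order 2.

Answer: {e, x²}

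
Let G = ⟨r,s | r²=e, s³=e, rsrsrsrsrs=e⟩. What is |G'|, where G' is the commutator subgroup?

G' = [G, G] is generated by all commutators. The generator-pair commutators are: [r, s] = rsrs².
The subgroup they normally generate is {e, r, s, s², rs, rsr, rsrs, rsrsr, s²rs²r, s²rs², s²r, rs², sr, srs, srsr, rs²rs²r, rs²rs², rs²r, s²rs, s²rsr, s²rsrs, srs²rs², srs²r, srs², rsrs², rs²rs, rs²rsr, rs²rsrs, rsrs²rs², rsrs²r, s²rs²rs, rsrs²rs, rsrs²rsr, rsrs²rsrs, s²rs²rsrs², s²rs²rsr, s²rs²rsrs, s²rsrs²rs², s²rsrs²r, s²rsrs², srsrs², srs²rs, srs²rsr, srs²rsrs, srsrs²rs², srsrs²r, srsrs²rs, rs²rsrs²rs², rs²rsrs²r, rs²rsrs², s²rsrs²rs, s²rsrs²rsr, srs²rsrs²r, srs²rsrs², rs²rsrs²rs, rs²rsrs²rsr, rsrs²rsrs²r, rsrs²rsrs², rsrs²rsrs²rs, srs²rsrs²rs}, of order 60.
Check: |G/G'| = 60/60 = 1 is the order of the abelianisation.

Answer: 60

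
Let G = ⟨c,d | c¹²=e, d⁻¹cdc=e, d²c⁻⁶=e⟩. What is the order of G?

Enumerate words in the generators, reducing via the relations: the distinct elements are
  {c, d, e, cd, c², c³, c⁴, c⁵, c⁶, c⁷, c⁸, c⁹, c²d, c³d, c¹¹, c¹⁰, c⁴d, c⁵d, d⁻¹, cd⁻¹, c²d⁻¹, c³d⁻¹, c⁴d⁻¹, c⁵d⁻¹}.
No further products give new elements, so |G| = 24.

Answer: 24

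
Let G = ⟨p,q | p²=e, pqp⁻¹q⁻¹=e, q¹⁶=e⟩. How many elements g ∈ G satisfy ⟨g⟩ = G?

⟨g⟩ = G would require ord(g) = |G| = 32, but the maximum element order in G is 16 < 32. So G is not cyclic and no single element generates it: the count is 0.

Answer: 0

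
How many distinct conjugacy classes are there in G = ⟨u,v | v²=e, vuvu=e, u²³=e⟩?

The conjugacy classes (representative and size) are:
  [e] (size 1), [u] (size 2), [u²¹] (size 2), [u²⁰] (size 2), [u⁴] (size 2), [u¹⁸] (size 2), [u⁶] (size 2), [u¹⁶] (size 2), [u⁸] (size 2), [u⁹] (size 2), [u¹⁰] (size 2), [u¹²] (size 2), [u¹⁸v] (size 23).
Class equation: 1 + 2 + 2 + 2 + 2 + 2 + 2 + 2 + 2 + 2 + 2 + 2 + 23 = 46 = |G|. So G has 13 conjugacy classes.

Answer: 13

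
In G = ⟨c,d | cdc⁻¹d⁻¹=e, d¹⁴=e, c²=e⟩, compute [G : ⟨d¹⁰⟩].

First find ord(d¹⁰) by computing successive powers:
  (d¹⁰)¹ = d¹⁰, (d¹⁰)² = d⁶, (d¹⁰)³ = d², (d¹⁰)⁴ = d¹², (d¹⁰)⁵ = d⁸, (d¹⁰)⁶ = d⁴, (d¹⁰)⁷ = e.
So |⟨d¹⁰⟩| = ord(d¹⁰) = 7. With |G| = 28, by Lagrange [G : ⟨d¹⁰⟩] = 28/7 = 4.

Answer: 4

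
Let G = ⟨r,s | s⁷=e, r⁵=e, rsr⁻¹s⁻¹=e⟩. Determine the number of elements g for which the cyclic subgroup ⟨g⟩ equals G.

G is cyclic of order 35. An element generates G iff its order is 35, and a cyclic group of order 35 has exactly φ(35) = 24 such elements.

Answer: 24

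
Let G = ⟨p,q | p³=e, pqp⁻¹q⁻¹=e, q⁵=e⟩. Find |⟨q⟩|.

|⟨q⟩| equals the order of q. Compute successive powers until reaching e:
  q¹ = q, q² = q², q³ = q³, q⁴ = q⁴, q⁵ = e.
The smallest positive k with qᵏ = e is 5, so |⟨q⟩| = 5.

Answer: 5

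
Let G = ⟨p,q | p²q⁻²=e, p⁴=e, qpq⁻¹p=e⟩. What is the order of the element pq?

Compute successive powers until reaching e:
  (pq)¹ = pq, (pq)² = p², (pq)³ = pq⁻¹, (pq)⁴ = e.
The smallest positive k with (pq)ᵏ = e is 4.

Answer: 4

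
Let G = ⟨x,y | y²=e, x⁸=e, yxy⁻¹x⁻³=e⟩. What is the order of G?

Enumerate words in the generators, reducing via the relations: the distinct elements are
  {e, x, y, xy, x², x³, x⁴, x⁵, x⁶, x⁷, x²y, x³y, x⁴y, x⁵y, x⁶y, x⁷y}.
No further products give new elements, so |G| = 16.

Answer: 16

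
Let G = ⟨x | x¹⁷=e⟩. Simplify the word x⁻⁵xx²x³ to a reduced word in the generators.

Multiply left to right, reducing at each step:
  (x¹²) · x = x¹³
  (x¹³) · x² = x¹⁵
  (x¹⁵) · x³ = x

Answer: x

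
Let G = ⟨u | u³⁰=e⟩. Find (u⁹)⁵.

Compute successive powers of (u⁹), reducing at each step:
  (u⁹)²: (u⁹) · u⁹ = u¹⁸
  (u⁹)³: (u¹⁸) · u⁹ = u²⁷
  (u⁹)⁴: (u²⁷) · u⁹ = u⁶
  (u⁹)⁵: (u⁶) · u⁹ = u¹⁵

Answer: u¹⁵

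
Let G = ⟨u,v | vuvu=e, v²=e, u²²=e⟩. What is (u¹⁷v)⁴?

Compute successive powers of (u¹⁷v), reducing at each step:
  (u¹⁷v)²: (u¹⁷v) · u¹⁷ = v;   v · v = e
  (u¹⁷v)³: e · u¹⁷ = u¹⁷;   (u¹⁷) · v = u¹⁷v
  (u¹⁷v)⁴: (u¹⁷v) · u¹⁷ = v;   v · v = e

Answer: e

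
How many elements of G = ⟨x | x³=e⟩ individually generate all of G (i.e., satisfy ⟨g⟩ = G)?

G is cyclic of order 3. An element generates G iff its order is 3, and a cyclic group of order 3 has exactly φ(3) = 2 such elements.

Answer: 2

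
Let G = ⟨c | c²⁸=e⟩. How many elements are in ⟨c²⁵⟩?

|⟨c²⁵⟩| equals the order of c²⁵. Compute successive powers until reaching e:
  (c²⁵)¹ = c²⁵, (c²⁵)² = c²², (c²⁵)³ = c¹⁹, (c²⁵)⁴ = c¹⁶, (c²⁵)⁵ = c¹³, (c²⁵)⁶ = c¹⁰, (c²⁵)⁷ = c⁷, (c²⁵)⁸ = c⁴, (c²⁵)⁹ = c, (c²⁵)¹⁰ = c²⁶, (c²⁵)¹¹ = c²³, (c²⁵)¹² = c²⁰, (c²⁵)¹³ = c¹⁷, (c²⁵)¹⁴ = c¹⁴, (c²⁵)¹⁵ = c¹¹, (c²⁵)¹⁶ = c⁸, (c²⁵)¹⁷ = c⁵, (c²⁵)¹⁸ = c², (c²⁵)¹⁹ = c²⁷, (c²⁵)²⁰ = c²⁴, (c²⁵)²¹ = c²¹, (c²⁵)²² = c¹⁸, (c²⁵)²³ = c¹⁵, (c²⁵)²⁴ = c¹², (c²⁵)²⁵ = c⁹, (c²⁵)²⁶ = c⁶, (c²⁵)²⁷ = c³, (c²⁵)²⁸ = e.
The smallest positive k with (c²⁵)ᵏ = e is 28, so |⟨c²⁵⟩| = 28.

Answer: 28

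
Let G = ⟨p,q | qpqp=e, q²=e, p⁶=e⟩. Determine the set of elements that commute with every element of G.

An element z ∈ Z(G) iff z commutes with every generator.
For example p³ is central: (p³)·p = p⁴ = p·(p³); (p³)·q = p³q = q·(p³).
Whereas p ∉ Z(G) since p·q = pq ≠ p⁵q = q·p.
Checking each of the 12 elements this way gives Z(G) = {e, p³}, of order 2.

Answer: {e, p³}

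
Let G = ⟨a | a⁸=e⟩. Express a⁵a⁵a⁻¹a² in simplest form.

Multiply left to right, reducing at each step:
  (a⁵) · a⁵ = a²
  (a²) · a⁻¹ = a
  a · a² = a³

Answer: a³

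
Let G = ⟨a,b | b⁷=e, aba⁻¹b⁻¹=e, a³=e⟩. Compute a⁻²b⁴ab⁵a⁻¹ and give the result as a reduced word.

Multiply left to right, reducing at each step:
  a · b⁴ = ab⁴
  (ab⁴) · a = a²b⁴
  (a²b⁴) · b⁵ = a²b²
  (a²b²) · a⁻¹ = ab²

Answer: ab²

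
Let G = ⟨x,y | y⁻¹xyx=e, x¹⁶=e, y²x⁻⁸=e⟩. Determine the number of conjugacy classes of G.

The conjugacy classes (representative and size) are:
  [e] (size 1), [x] (size 2), [x¹⁴] (size 2), [x³] (size 2), [x¹²] (size 2), [x⁵] (size 2), [x¹⁰] (size 2), [x⁷] (size 2), [x⁸] (size 1), [x⁶y] (size 8), [x³y⁻¹] (size 8).
Class equation: 1 + 2 + 2 + 2 + 2 + 2 + 2 + 2 + 1 + 8 + 8 = 32 = |G|. So G has 11 conjugacy classes.

Answer: 11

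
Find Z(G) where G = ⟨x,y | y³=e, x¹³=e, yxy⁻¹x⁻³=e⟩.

An element z ∈ Z(G) iff z commutes with every generator.
For example e is central: e·x = x = x·e; e·y = y = y·e.
Whereas x ∉ Z(G) since x·y = xy ≠ x³y = y·x.
Checking each of the 39 elements this way gives Z(G) = {e}, of order 1.

Answer: {e}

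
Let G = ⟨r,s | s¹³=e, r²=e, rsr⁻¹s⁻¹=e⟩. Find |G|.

Enumerate words in the generators, reducing via the relations: the distinct elements are
  {e, r, s, rs, s², s³, s⁴, s⁵, s⁶, s⁷, s⁸, s⁹, rs², rs³, rs⁴, rs⁵, rs⁶, rs⁷, rs⁸, rs⁹, s¹², s¹¹, s¹⁰, rs¹², rs¹¹, rs¹⁰}.
No further products give new elements, so |G| = 26.

Answer: 26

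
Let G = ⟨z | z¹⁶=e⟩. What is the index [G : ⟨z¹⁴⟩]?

First find ord(z¹⁴) by computing successive powers:
  (z¹⁴)¹ = z¹⁴, (z¹⁴)² = z¹², (z¹⁴)³ = z¹⁰, (z¹⁴)⁴ = z⁸, (z¹⁴)⁵ = z⁶, (z¹⁴)⁶ = z⁴, (z¹⁴)⁷ = z², (z¹⁴)⁸ = e.
So |⟨z¹⁴⟩| = ord(z¹⁴) = 8. With |G| = 16, by Lagrange [G : ⟨z¹⁴⟩] = 16/8 = 2.

Answer: 2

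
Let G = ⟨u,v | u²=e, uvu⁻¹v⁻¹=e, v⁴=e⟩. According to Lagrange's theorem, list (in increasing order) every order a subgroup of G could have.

|G| = 8 = 2³. By Lagrange's theorem the order of any subgroup divides 8; the divisors of 8 are 1, 2, 4, 8.

Answer: 1, 2, 4, 8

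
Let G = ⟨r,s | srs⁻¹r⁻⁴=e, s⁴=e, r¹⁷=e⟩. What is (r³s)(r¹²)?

Compute (r³s) · (r¹²) by multiplying left to right and reducing via the relations at each step:
  (r³s) · r¹² = s

Answer: s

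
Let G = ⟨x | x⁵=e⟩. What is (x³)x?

Compute (x³) · x by multiplying left to right and reducing via the relations at each step:
  (x³) · x = x⁴

Answer: x⁴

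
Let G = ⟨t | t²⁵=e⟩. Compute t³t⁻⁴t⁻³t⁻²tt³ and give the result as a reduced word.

Multiply left to right, reducing at each step:
  (t³) · t⁻⁴ = t²⁴
  (t²⁴) · t⁻³ = t²¹
  (t²¹) · t⁻² = t¹⁹
  (t¹⁹) · t = t²⁰
  (t²⁰) · t³ = t²³

Answer: t²³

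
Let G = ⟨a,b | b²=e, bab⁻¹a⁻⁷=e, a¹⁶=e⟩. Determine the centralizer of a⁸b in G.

⟨a⁸b⟩ ⊆ C_G(a⁸b) since powers of a⁸b commute with a⁸b; so |C_G(a⁸b)| ≥ |⟨a⁸b⟩| = 2.
By orbit–stabilizer, |C_G(a⁸b)| = |G| / |conj. class of a⁸b| = 32 / 8 = 4.
The 4 elements commuting with a⁸b are {e, a⁸, b, a⁸b}.

Answer: {e, a⁸, b, a⁸b}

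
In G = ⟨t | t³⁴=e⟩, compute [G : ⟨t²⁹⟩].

First find ord(t²⁹) by computing successive powers:
  (t²⁹)¹ = t²⁹, (t²⁹)² = t²⁴, (t²⁹)³ = t¹⁹, (t²⁹)⁴ = t¹⁴, (t²⁹)⁵ = t⁹, (t²⁹)⁶ = t⁴, (t²⁹)⁷ = t³³, (t²⁹)⁸ = t²⁸, (t²⁹)⁹ = t²³, (t²⁹)¹⁰ = t¹⁸, (t²⁹)¹¹ = t¹³, (t²⁹)¹² = t⁸, (t²⁹)¹³ = t³, (t²⁹)¹⁴ = t³², (t²⁹)¹⁵ = t²⁷, (t²⁹)¹⁶ = t²², (t²⁹)¹⁷ = t¹⁷, (t²⁹)¹⁸ = t¹², (t²⁹)¹⁹ = t⁷, (t²⁹)²⁰ = t², (t²⁹)²¹ = t³¹, (t²⁹)²² = t²⁶, (t²⁹)²³ = t²¹, (t²⁹)²⁴ = t¹⁶, (t²⁹)²⁵ = t¹¹, (t²⁹)²⁶ = t⁶, (t²⁹)²⁷ = t, (t²⁹)²⁸ = t³⁰, (t²⁹)²⁹ = t²⁵, (t²⁹)³⁰ = t²⁰, (t²⁹)³¹ = t¹⁵, (t²⁹)³² = t¹⁰, (t²⁹)³³ = t⁵, (t²⁹)³⁴ = e.
So |⟨t²⁹⟩| = ord(t²⁹) = 34. With |G| = 34, by Lagrange [G : ⟨t²⁹⟩] = 34/34 = 1.

Answer: 1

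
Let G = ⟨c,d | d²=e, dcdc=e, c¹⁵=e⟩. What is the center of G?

An element z ∈ Z(G) iff z commutes with every generator.
For example e is central: e·c = c = c·e; e·d = d = d·e.
Whereas c ∉ Z(G) since c·d = cd ≠ c¹⁴d = d·c.
Checking each of the 30 elements this way gives Z(G) = {e}, of order 1.

Answer: {e}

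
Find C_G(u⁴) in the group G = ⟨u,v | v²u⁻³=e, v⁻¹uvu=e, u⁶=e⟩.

⟨u⁴⟩ ⊆ C_G(u⁴) since powers of u⁴ commute with u⁴; so |C_G(u⁴)| ≥ |⟨u⁴⟩| = 3.
By orbit–stabilizer, |C_G(u⁴)| = |G| / |conj. class of u⁴| = 12 / 2 = 6.
The 6 elements commuting with u⁴ are {e, u, u², u³, u⁴, u⁵}.

Answer: {e, u, u², u³, u⁴, u⁵}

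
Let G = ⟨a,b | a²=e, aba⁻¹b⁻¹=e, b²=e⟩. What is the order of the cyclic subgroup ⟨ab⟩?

|⟨ab⟩| equals the order of ab. Compute successive powers until reaching e:
  (ab)¹ = ab, (ab)² = e.
The smallest positive k with (ab)ᵏ = e is 2, so |⟨ab⟩| = 2.

Answer: 2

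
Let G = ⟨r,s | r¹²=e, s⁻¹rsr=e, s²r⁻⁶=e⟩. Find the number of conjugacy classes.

The conjugacy classes (representative and size) are:
  [e] (size 1), [r¹¹] (size 2), [r²] (size 2), [r⁹] (size 2), [r⁴] (size 2), [r⁵] (size 2), [r⁶] (size 1), [r²s] (size 6), [rs] (size 6).
Class equation: 1 + 2 + 2 + 2 + 2 + 2 + 1 + 6 + 6 = 24 = |G|. So G has 9 conjugacy classes.

Answer: 9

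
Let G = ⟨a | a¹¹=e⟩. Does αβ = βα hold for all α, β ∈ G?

G has a single generator, so G is cyclic and hence abelian.

Answer: Yes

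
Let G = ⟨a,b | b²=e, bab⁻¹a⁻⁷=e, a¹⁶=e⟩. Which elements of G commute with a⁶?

⟨a⁶⟩ ⊆ C_G(a⁶) since powers of a⁶ commute with a⁶; so |C_G(a⁶)| ≥ |⟨a⁶⟩| = 8.
By orbit–stabilizer, |C_G(a⁶)| = |G| / |conj. class of a⁶| = 32 / 2 = 16.
The 16 elements commuting with a⁶ are {e, a, a², a³, a⁴, a⁵, a⁶, a⁷, a⁸, a⁹, a¹⁰, a¹¹, a¹², a¹³, a¹⁴, a¹⁵}.

Answer: {e, a, a², a³, a⁴, a⁵, a⁶, a⁷, a⁸, a⁹, a¹⁰, a¹¹, a¹², a¹³, a¹⁴, a¹⁵}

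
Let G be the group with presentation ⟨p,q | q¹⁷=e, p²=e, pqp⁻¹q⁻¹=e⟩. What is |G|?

Enumerate words in the generators, reducing via the relations: the distinct elements are
  {e, p, q, pq, q², q³, q⁴, q⁵, q⁶, q⁷, q⁸, q⁹, pq², pq³, pq⁴, pq⁵, pq⁶, pq⁷, pq⁸, pq⁹, q¹², q¹³, q¹¹, q¹⁰, q¹⁴, q¹⁵, q¹⁶, pq¹², pq¹³, pq¹¹, pq¹⁰, pq¹⁴, pq¹⁵, pq¹⁶}.
No further products give new elements, so |G| = 34.

Answer: 34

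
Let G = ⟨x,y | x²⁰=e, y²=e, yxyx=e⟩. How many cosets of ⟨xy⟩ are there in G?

First find ord(xy) by computing successive powers:
  (xy)¹ = xy, (xy)² = e.
So |⟨xy⟩| = ord(xy) = 2. With |G| = 40, by Lagrange [G : ⟨xy⟩] = 40/2 = 20.

Answer: 20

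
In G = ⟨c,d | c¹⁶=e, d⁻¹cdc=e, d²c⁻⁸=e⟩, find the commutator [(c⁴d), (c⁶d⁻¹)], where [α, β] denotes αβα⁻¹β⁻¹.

[(c⁴d), (c⁶d⁻¹)] = (c⁴d)·(c⁶d⁻¹)·(c⁴d)⁻¹·(c⁶d⁻¹)⁻¹.
  (c⁴d) · (c⁶d⁻¹) = c¹⁴
  (c¹⁴) · (c⁴d⁻¹) = c²d⁻¹
  (c²d⁻¹) · (c⁶d) = c¹²

Answer: c¹²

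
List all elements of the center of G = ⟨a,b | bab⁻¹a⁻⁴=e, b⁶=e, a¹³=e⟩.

An element z ∈ Z(G) iff z commutes with every generator.
For example e is central: e·a = a = a·e; e·b = b = b·e.
Whereas a ∉ Z(G) since a·b = ab ≠ a⁴b = b·a.
Checking each of the 78 elements this way gives Z(G) = {e}, of order 1.

Answer: {e}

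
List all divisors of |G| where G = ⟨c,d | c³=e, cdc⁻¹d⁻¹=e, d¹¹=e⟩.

|G| = 33 = 3 · 11. By Lagrange's theorem the order of any subgroup divides 33; the divisors of 33 are 1, 3, 11, 33.

Answer: 1, 3, 11, 33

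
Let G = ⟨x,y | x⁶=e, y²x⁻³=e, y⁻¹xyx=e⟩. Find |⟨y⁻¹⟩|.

|⟨y⁻¹⟩| equals the order of y⁻¹. Compute successive powers until reaching e:
  (y⁻¹)¹ = y⁻¹, (y⁻¹)² = x³, (y⁻¹)³ = y, (y⁻¹)⁴ = e.
The smallest positive k with (y⁻¹)ᵏ = e is 4, so |⟨y⁻¹⟩| = 4.

Answer: 4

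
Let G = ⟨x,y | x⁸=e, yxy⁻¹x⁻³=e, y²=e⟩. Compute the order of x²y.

Compute successive powers until reaching e:
  (x²y)¹ = x²y, (x²y)² = e.
The smallest positive k with (x²y)ᵏ = e is 2.

Answer: 2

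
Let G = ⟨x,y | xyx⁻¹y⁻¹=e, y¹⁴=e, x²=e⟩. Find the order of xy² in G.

Compute successive powers until reaching e:
  (xy²)¹ = xy², (xy²)² = y⁴, (xy²)³ = xy⁶, (xy²)⁴ = y⁸, (xy²)⁵ = xy¹⁰, (xy²)⁶ = y¹², (xy²)⁷ = x, (xy²)⁸ = y², (xy²)⁹ = xy⁴, (xy²)¹⁰ = y⁶, (xy²)¹¹ = xy⁸, (xy²)¹² = y¹⁰, (xy²)¹³ = xy¹², (xy²)¹⁴ = e.
The smallest positive k with (xy²)ᵏ = e is 14.

Answer: 14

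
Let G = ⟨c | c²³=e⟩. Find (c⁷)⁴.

Compute successive powers of (c⁷), reducing at each step:
  (c⁷)²: (c⁷) · c⁷ = c¹⁴
  (c⁷)³: (c¹⁴) · c⁷ = c²¹
  (c⁷)⁴: (c²¹) · c⁷ = c⁵

Answer: c⁵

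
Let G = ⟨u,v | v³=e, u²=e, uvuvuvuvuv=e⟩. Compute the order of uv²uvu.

Compute successive powers until reaching e:
  (uv²uvu)¹ = uv²uvu, (uv²uvu)² = e.
The smallest positive k with (uv²uvu)ᵏ = e is 2.

Answer: 2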